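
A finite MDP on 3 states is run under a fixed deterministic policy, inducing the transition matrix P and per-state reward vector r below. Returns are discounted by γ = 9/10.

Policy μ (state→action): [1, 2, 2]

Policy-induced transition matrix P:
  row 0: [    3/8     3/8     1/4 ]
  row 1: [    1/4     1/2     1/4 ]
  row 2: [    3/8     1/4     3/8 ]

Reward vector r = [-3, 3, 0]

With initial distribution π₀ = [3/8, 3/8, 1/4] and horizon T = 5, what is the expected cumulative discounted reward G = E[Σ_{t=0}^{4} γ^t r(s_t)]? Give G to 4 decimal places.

t=0: π = [0.3750, 0.3750, 0.2500], E[r] = 0.0000, γ^t·E[r] = 0.000000, running G = 0.000000
t=1: π = [0.3281, 0.3906, 0.2813], E[r] = 0.1875, γ^t·E[r] = 0.168750, running G = 0.168750
t=2: π = [0.3262, 0.3887, 0.2852], E[r] = 0.1875, γ^t·E[r] = 0.151875, running G = 0.320625
t=3: π = [0.3264, 0.3879, 0.2856], E[r] = 0.1846, γ^t·E[r] = 0.134552, running G = 0.455177
t=4: π = [0.3265, 0.3878, 0.2857], E[r] = 0.1838, γ^t·E[r] = 0.120616, running G = 0.575793

G = 0.5758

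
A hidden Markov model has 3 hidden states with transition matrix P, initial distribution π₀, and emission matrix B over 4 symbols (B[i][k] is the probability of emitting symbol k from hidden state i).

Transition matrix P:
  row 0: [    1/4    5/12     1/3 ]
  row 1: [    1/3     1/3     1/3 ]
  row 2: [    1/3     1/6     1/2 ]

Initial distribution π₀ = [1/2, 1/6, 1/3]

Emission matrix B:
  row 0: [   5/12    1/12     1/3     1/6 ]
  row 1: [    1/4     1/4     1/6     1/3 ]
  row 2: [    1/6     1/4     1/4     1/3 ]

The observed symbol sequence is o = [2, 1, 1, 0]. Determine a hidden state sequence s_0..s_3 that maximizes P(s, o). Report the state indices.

t=0: δ = [1.667e-01, 2.778e-02, 8.333e-02]  (obs o_0=2)
t=1: δ = [3.472e-03, 1.736e-02, 1.389e-02]  ψ = [0, 0, 0]  (obs o_1=1)
t=2: δ = [4.823e-04, 1.447e-03, 1.736e-03]  ψ = [1, 1, 2]  (obs o_2=1)
t=3: δ = [2.411e-04, 1.206e-04, 1.447e-04]  ψ = [2, 1, 2]  (obs o_3=0)
backtrack: best end state = 0; path = [0, 2, 2, 0]

path = [0, 2, 2, 0]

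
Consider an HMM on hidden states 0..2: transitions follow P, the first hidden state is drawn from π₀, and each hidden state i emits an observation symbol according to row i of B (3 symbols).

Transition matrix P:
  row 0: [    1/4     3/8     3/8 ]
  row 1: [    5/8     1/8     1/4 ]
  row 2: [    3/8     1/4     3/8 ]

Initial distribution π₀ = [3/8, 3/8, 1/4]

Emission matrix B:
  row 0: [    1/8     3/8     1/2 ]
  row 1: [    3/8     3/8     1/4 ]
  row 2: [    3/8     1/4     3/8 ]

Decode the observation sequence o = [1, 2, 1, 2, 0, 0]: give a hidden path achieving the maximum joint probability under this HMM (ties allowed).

t=0: δ = [1.406e-01, 1.406e-01, 6.250e-02]  (obs o_0=1)
t=1: δ = [4.395e-02, 1.318e-02, 1.978e-02]  ψ = [1, 0, 0]  (obs o_1=2)
t=2: δ = [4.120e-03, 6.180e-03, 4.120e-03]  ψ = [0, 0, 0]  (obs o_2=1)
t=3: δ = [1.931e-03, 3.862e-04, 5.794e-04]  ψ = [1, 0, 0]  (obs o_3=2)
t=4: δ = [6.035e-05, 2.716e-04, 2.716e-04]  ψ = [0, 0, 0]  (obs o_4=0)
t=5: δ = [2.122e-05, 2.546e-05, 3.819e-05]  ψ = [1, 2, 2]  (obs o_5=0)
backtrack: best end state = 2; path = [1, 0, 1, 0, 2, 2]

path = [1, 0, 1, 0, 2, 2]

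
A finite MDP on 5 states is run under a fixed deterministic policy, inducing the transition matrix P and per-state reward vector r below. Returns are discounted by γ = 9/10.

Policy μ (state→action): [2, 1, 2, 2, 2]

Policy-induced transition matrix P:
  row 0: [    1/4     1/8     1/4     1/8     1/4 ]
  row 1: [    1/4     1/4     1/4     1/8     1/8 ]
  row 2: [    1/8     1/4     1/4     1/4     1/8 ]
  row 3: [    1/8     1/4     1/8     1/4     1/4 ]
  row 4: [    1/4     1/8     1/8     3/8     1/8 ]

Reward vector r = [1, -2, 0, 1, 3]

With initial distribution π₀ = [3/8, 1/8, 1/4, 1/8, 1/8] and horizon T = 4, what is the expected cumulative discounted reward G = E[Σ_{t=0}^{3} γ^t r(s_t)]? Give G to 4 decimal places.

G = 1.9999

t=0: π = [0.3750, 0.1250, 0.2500, 0.1250, 0.1250], E[r] = 0.6250, γ^t·E[r] = 0.625000, running G = 0.625000
t=1: π = [0.2031, 0.1875, 0.2188, 0.2031, 0.1875], E[r] = 0.5938, γ^t·E[r] = 0.534375, running G = 1.159375
t=2: π = [0.1973, 0.2012, 0.2012, 0.2246, 0.1758], E[r] = 0.5469, γ^t·E[r] = 0.442969, running G = 1.602344
t=3: π = [0.1968, 0.2034, 0.2000, 0.2222, 0.1777], E[r] = 0.5454, γ^t·E[r] = 0.397604, running G = 1.999948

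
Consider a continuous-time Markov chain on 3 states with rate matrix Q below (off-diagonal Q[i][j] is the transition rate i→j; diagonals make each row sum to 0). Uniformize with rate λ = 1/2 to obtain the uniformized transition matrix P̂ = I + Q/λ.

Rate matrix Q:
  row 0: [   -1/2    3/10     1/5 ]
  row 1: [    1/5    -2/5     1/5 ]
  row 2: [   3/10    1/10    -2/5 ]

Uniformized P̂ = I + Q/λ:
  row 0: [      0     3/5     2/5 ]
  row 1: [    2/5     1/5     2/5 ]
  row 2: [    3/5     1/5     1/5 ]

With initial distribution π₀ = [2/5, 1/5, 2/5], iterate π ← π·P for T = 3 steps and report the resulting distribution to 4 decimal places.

t=0: π = [0.4000, 0.2000, 0.4000]
t=1: π = [0.3200, 0.3600, 0.3200]
t=2: π = [0.3360, 0.3280, 0.3360]
t=3: π = [0.3328, 0.3344, 0.3328]

π = [0.3328, 0.3344, 0.3328]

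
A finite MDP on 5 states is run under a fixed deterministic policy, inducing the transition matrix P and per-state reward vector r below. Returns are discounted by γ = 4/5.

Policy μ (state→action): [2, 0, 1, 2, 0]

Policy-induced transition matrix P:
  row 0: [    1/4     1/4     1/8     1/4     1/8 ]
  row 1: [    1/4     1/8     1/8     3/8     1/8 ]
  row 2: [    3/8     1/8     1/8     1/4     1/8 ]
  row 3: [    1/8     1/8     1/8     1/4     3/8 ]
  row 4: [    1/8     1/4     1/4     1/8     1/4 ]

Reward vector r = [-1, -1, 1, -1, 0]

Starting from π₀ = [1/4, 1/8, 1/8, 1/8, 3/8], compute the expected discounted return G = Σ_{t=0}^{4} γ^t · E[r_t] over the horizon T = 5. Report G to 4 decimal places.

t=0: π = [0.2500, 0.1250, 0.1250, 0.1250, 0.3750], E[r] = -0.3750, γ^t·E[r] = -0.375000, running G = -0.375000
t=1: π = [0.2031, 0.2031, 0.1719, 0.2188, 0.2031], E[r] = -0.4531, γ^t·E[r] = -0.362500, running G = -0.737500
t=2: π = [0.2188, 0.1758, 0.1504, 0.2500, 0.2051], E[r] = -0.4941, γ^t·E[r] = -0.316250, running G = -1.053750
t=3: π = [0.2119, 0.1780, 0.1506, 0.2463, 0.2131], E[r] = -0.4856, γ^t·E[r] = -0.248625, running G = -1.302375
t=4: π = [0.2114, 0.1781, 0.1516, 0.2456, 0.2132], E[r] = -0.4835, γ^t·E[r] = -0.198038, running G = -1.500413

G = -1.5004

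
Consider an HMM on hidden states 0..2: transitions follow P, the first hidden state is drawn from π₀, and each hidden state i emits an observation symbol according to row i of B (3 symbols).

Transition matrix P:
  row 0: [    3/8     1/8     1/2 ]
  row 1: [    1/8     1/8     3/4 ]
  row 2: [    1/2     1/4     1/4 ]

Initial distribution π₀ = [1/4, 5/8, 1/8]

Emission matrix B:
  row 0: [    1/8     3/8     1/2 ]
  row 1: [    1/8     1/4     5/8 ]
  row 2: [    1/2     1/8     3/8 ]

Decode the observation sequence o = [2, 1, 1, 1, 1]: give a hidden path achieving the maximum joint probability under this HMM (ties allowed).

t=0: δ = [1.250e-01, 3.906e-01, 4.688e-02]  (obs o_0=2)
t=1: δ = [1.831e-02, 1.221e-02, 3.662e-02]  ψ = [1, 1, 1]  (obs o_1=1)
t=2: δ = [6.866e-03, 2.289e-03, 1.144e-03]  ψ = [2, 2, 0]  (obs o_2=1)
t=3: δ = [9.656e-04, 2.146e-04, 4.292e-04]  ψ = [0, 0, 0]  (obs o_3=1)
t=4: δ = [1.358e-04, 3.017e-05, 6.035e-05]  ψ = [0, 0, 0]  (obs o_4=1)
backtrack: best end state = 0; path = [1, 2, 0, 0, 0]

path = [1, 2, 0, 0, 0]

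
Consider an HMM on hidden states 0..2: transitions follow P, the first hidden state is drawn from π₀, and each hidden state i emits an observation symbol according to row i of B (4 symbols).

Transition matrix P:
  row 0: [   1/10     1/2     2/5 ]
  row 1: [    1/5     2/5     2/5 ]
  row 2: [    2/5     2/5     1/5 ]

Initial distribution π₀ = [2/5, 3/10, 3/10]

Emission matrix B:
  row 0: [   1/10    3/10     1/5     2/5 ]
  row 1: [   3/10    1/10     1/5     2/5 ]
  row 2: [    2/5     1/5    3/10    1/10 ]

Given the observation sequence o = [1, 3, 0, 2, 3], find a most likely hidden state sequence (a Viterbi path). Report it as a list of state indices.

t=0: δ = [1.200e-01, 3.000e-02, 6.000e-02]  (obs o_0=1)
t=1: δ = [9.600e-03, 2.400e-02, 4.800e-03]  ψ = [2, 0, 0]  (obs o_1=3)
t=2: δ = [4.800e-04, 2.880e-03, 3.840e-03]  ψ = [1, 1, 1]  (obs o_2=0)
t=3: δ = [3.072e-04, 3.072e-04, 3.456e-04]  ψ = [2, 2, 1]  (obs o_3=2)
t=4: δ = [5.530e-05, 6.144e-05, 1.229e-05]  ψ = [2, 0, 0]  (obs o_4=3)
backtrack: best end state = 1; path = [0, 1, 2, 0, 1]

path = [0, 1, 2, 0, 1]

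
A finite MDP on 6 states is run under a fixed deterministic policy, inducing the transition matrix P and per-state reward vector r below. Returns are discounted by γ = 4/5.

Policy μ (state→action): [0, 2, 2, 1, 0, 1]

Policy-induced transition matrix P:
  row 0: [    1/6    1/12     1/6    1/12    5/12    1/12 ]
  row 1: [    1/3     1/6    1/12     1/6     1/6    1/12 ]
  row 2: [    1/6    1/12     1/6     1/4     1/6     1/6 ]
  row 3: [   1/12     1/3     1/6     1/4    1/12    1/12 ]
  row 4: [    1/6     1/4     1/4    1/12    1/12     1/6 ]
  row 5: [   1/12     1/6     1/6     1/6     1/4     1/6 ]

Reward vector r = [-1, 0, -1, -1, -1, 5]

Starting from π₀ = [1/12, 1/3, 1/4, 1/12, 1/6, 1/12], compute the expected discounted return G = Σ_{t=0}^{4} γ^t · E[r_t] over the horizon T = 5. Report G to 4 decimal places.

t=0: π = [0.0833, 0.3333, 0.2500, 0.0833, 0.1667, 0.0833], E[r] = -0.1667, γ^t·E[r] = -0.166667, running G = -0.166667
t=1: π = [0.2083, 0.1667, 0.1528, 0.1736, 0.1736, 0.1250], E[r] = -0.0833, γ^t·E[r] = -0.066667, running G = -0.233333
t=2: π = [0.1696, 0.1800, 0.1672, 0.1620, 0.2002, 0.1209], E[r] = -0.0943, γ^t·E[r] = -0.060370, running G = -0.293704
t=3: π = [0.1731, 0.1823, 0.1684, 0.1633, 0.1889, 0.1240], E[r] = -0.0735, γ^t·E[r] = -0.037630, running G = -0.331333
t=4: π = [0.1731, 0.1812, 0.1672, 0.1641, 0.1909, 0.1234], E[r] = -0.0782, γ^t·E[r] = -0.032013, running G = -0.363347

G = -0.3633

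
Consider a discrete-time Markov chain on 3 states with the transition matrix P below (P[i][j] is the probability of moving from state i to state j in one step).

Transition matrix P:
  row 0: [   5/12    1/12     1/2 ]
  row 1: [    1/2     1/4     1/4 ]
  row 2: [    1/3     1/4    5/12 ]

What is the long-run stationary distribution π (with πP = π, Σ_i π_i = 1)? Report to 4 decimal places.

Balance equations π_j = Σ_i π_i·P[i][j]:
  π_0 = 5/12·π_0 + 1/2·π_1 + 1/3·π_2
  π_1 = 1/12·π_0 + 1/4·π_1 + 1/4·π_2
  normalize: π_0 + π_1 + π_2 = 1
Solving the linear system gives exactly π = [27/68, 25/136, 57/136].

π = [0.3971, 0.1838, 0.4191]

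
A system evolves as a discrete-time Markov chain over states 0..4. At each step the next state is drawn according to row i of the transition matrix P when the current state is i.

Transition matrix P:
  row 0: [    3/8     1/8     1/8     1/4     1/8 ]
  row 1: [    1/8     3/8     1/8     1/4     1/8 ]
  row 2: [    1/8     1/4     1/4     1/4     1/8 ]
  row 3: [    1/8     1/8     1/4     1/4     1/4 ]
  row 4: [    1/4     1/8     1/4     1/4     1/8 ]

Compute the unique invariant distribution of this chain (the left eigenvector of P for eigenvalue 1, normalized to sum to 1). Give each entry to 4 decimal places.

π = [0.1927, 0.2001, 0.2009, 0.2500, 0.1563]

Balance equations π_j = Σ_i π_i·P[i][j]:
  π_0 = 3/8·π_0 + 1/8·π_1 + 1/8·π_2 + 1/8·π_3 + 1/4·π_4
  π_1 = 1/8·π_0 + 3/8·π_1 + 1/4·π_2 + 1/8·π_3 + 1/8·π_4
  π_2 = 1/8·π_0 + 1/8·π_1 + 1/4·π_2 + 1/4·π_3 + 1/4·π_4
  π_3 = 1/4·π_0 + 1/4·π_1 + 1/4·π_2 + 1/4·π_3 + 1/4·π_4
  normalize: π_0 + π_1 + π_2 + π_3 + π_4 = 1
Solving the linear system gives exactly π = [37/192, 269/1344, 45/224, 1/4, 5/32].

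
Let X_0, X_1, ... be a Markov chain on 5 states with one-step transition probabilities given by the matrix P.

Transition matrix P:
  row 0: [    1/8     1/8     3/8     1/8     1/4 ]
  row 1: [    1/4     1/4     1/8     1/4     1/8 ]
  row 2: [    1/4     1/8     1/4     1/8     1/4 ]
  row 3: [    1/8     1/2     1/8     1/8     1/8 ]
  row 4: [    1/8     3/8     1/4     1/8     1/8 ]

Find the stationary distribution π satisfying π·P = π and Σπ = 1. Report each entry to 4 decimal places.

π = [0.1852, 0.2606, 0.2209, 0.1576, 0.1758]

Balance equations π_j = Σ_i π_i·P[i][j]:
  π_0 = 1/8·π_0 + 1/4·π_1 + 1/4·π_2 + 1/8·π_3 + 1/8·π_4
  π_1 = 1/8·π_0 + 1/4·π_1 + 1/8·π_2 + 1/2·π_3 + 3/8·π_4
  π_2 = 3/8·π_0 + 1/8·π_1 + 1/4·π_2 + 1/8·π_3 + 1/4·π_4
  π_3 = 1/8·π_0 + 1/4·π_1 + 1/8·π_2 + 1/8·π_3 + 1/8·π_4
  normalize: π_0 + π_1 + π_2 + π_3 + π_4 = 1
Solving the linear system gives exactly π = [5/27, 43/165, 328/1485, 26/165, 29/165].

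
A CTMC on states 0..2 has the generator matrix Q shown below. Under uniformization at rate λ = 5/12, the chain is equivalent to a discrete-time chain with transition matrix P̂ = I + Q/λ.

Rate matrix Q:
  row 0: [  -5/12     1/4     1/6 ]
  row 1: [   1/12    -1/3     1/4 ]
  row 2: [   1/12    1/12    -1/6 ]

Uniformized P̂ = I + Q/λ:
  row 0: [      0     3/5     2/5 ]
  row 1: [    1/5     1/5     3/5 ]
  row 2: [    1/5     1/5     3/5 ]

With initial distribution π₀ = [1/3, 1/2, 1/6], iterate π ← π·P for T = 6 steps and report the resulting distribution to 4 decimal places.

π = [0.1667, 0.2666, 0.5667]

t=0: π = [0.3333, 0.5000, 0.1667]
t=1: π = [0.1333, 0.3333, 0.5333]
t=2: π = [0.1733, 0.2533, 0.5733]
t=3: π = [0.1653, 0.2693, 0.5653]
t=4: π = [0.1669, 0.2661, 0.5669]
t=5: π = [0.1666, 0.2668, 0.5666]
t=6: π = [0.1667, 0.2666, 0.5667]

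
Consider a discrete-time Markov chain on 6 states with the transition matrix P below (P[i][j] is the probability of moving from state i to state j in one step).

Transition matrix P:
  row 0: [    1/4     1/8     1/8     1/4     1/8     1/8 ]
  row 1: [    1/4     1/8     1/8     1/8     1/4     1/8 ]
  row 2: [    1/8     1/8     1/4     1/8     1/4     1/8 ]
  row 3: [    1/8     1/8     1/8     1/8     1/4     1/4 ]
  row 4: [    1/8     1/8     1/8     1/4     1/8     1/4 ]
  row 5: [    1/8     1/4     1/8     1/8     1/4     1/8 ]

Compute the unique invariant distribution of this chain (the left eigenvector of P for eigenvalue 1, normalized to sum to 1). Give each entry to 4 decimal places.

π = [0.1638, 0.1465, 0.1429, 0.1710, 0.2040, 0.1719]

Balance equations π_j = Σ_i π_i·P[i][j]:
  π_0 = 1/4·π_0 + 1/4·π_1 + 1/8·π_2 + 1/8·π_3 + 1/8·π_4 + 1/8·π_5
  π_1 = 1/8·π_0 + 1/8·π_1 + 1/8·π_2 + 1/8·π_3 + 1/8·π_4 + 1/4·π_5
  π_2 = 1/8·π_0 + 1/8·π_1 + 1/4·π_2 + 1/8·π_3 + 1/8·π_4 + 1/8·π_5
  π_3 = 1/4·π_0 + 1/8·π_1 + 1/8·π_2 + 1/8·π_3 + 1/4·π_4 + 1/8·π_5
  π_4 = 1/8·π_0 + 1/4·π_1 + 1/4·π_2 + 1/4·π_3 + 1/8·π_4 + 1/4·π_5
  normalize: π_0 + π_1 + π_2 + π_3 + π_4 + π_5 = 1
Solving the linear system gives exactly π = [587/3584, 75/512, 1/7, 5515/32256, 6581/32256, 11/64].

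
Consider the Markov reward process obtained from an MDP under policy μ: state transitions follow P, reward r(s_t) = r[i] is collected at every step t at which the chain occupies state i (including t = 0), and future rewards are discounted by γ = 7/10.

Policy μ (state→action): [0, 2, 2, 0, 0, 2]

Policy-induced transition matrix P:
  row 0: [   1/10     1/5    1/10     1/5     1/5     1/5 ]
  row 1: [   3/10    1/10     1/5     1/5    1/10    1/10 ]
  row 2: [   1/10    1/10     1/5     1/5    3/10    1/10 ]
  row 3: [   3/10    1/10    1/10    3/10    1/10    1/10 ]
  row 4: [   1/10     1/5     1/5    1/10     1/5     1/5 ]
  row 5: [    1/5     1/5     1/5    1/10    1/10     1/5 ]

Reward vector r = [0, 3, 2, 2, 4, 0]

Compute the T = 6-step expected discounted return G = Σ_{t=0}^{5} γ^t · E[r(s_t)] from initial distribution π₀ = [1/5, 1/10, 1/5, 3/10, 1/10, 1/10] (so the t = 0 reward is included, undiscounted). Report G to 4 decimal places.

t=0: π = [0.2000, 0.1000, 0.2000, 0.3000, 0.1000, 0.1000], E[r] = 1.7000, γ^t·E[r] = 1.700000, running G = 1.700000
t=1: π = [0.1900, 0.1400, 0.1500, 0.2100, 0.1700, 0.1400], E[r] = 1.8200, γ^t·E[r] = 1.274000, running G = 2.974000
t=2: π = [0.1840, 0.1500, 0.1600, 0.1900, 0.1660, 0.1500], E[r] = 1.8140, γ^t·E[r] = 0.888860, running G = 3.862860
t=3: π = [0.1830, 0.1500, 0.1626, 0.1874, 0.1670, 0.1500], E[r] = 1.8180, γ^t·E[r] = 0.623574, running G = 4.486434
t=4: π = [0.1825, 0.1500, 0.1630, 0.1870, 0.1675, 0.1500], E[r] = 1.8201, γ^t·E[r] = 0.437001, running G = 4.923435
t=5: π = [0.1824, 0.1500, 0.1630, 0.1870, 0.1676, 0.1500], E[r] = 1.8204, γ^t·E[r] = 0.305949, running G = 5.229384

G = 5.2294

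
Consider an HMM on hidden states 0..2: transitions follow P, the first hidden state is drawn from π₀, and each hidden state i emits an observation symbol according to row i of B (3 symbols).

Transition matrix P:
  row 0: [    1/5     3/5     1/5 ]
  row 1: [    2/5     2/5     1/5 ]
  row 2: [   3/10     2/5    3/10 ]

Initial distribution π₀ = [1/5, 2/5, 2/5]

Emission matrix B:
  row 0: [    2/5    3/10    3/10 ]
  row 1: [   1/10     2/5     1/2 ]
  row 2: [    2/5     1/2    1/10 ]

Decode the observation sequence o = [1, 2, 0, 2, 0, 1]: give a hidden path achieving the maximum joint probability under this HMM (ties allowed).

t=0: δ = [6.000e-02, 1.600e-01, 2.000e-01]  (obs o_0=1)
t=1: δ = [1.920e-02, 4.000e-02, 6.000e-03]  ψ = [1, 2, 2]  (obs o_1=2)
t=2: δ = [6.400e-03, 1.600e-03, 3.200e-03]  ψ = [1, 1, 1]  (obs o_2=0)
t=3: δ = [3.840e-04, 1.920e-03, 1.280e-04]  ψ = [0, 0, 0]  (obs o_3=2)
t=4: δ = [3.072e-04, 7.680e-05, 1.536e-04]  ψ = [1, 1, 1]  (obs o_4=0)
t=5: δ = [1.843e-05, 7.373e-05, 3.072e-05]  ψ = [0, 0, 0]  (obs o_5=1)
backtrack: best end state = 1; path = [2, 1, 0, 1, 0, 1]

path = [2, 1, 0, 1, 0, 1]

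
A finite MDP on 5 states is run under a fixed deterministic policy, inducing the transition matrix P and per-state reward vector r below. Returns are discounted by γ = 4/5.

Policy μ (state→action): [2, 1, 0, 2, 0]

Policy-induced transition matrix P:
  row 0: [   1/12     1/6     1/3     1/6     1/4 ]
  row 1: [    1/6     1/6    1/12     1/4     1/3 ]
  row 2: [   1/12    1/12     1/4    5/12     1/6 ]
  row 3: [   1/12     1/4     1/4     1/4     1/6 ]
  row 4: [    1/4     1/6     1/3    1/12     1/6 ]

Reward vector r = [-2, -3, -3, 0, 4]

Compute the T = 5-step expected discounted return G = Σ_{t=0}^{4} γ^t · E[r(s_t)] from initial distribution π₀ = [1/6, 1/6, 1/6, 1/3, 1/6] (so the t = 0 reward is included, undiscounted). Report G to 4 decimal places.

t=0: π = [0.1667, 0.1667, 0.1667, 0.3333, 0.1667], E[r] = -0.6667, γ^t·E[r] = -0.666667, running G = -0.666667
t=1: π = [0.1250, 0.1806, 0.2500, 0.2361, 0.2083], E[r] = -0.7083, γ^t·E[r] = -0.566667, running G = -1.233333
t=2: π = [0.1331, 0.1655, 0.2477, 0.2465, 0.2072], E[r] = -0.6771, γ^t·E[r] = -0.433333, running G = -1.666667
t=3: π = [0.1317, 0.1666, 0.2508, 0.2457, 0.2053], E[r] = -0.6940, γ^t·E[r] = -0.355309, running G = -2.021975
t=4: π = [0.1314, 0.1662, 0.2503, 0.2466, 0.2054], E[r] = -0.6910, γ^t·E[r] = -0.283019, running G = -2.304994

G = -2.3050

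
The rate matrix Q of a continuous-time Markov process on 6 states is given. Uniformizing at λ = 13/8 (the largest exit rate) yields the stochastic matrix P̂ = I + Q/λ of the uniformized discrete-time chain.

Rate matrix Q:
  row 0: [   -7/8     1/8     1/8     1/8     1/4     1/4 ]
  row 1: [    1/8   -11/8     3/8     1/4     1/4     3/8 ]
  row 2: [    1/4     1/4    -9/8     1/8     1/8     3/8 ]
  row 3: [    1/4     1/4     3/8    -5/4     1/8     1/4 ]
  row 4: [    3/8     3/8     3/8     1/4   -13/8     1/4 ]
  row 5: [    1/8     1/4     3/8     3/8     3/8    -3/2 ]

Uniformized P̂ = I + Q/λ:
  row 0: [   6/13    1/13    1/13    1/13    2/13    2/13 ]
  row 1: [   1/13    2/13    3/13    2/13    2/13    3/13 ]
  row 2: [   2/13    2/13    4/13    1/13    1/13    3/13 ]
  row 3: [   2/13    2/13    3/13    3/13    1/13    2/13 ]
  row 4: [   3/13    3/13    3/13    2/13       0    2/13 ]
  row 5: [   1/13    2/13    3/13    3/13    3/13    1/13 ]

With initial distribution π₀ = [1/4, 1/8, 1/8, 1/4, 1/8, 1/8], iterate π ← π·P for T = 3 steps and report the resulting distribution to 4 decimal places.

t=0: π = [0.2500, 0.1250, 0.1250, 0.2500, 0.1250, 0.1250]
t=1: π = [0.2212, 0.1442, 0.2019, 0.1538, 0.1154, 0.1635]
t=2: π = [0.2071, 0.1457, 0.2123, 0.1457, 0.1213, 0.1679]
t=3: π = [0.2028, 0.1472, 0.2152, 0.1457, 0.1206, 0.1685]

π = [0.2028, 0.1472, 0.2152, 0.1457, 0.1206, 0.1685]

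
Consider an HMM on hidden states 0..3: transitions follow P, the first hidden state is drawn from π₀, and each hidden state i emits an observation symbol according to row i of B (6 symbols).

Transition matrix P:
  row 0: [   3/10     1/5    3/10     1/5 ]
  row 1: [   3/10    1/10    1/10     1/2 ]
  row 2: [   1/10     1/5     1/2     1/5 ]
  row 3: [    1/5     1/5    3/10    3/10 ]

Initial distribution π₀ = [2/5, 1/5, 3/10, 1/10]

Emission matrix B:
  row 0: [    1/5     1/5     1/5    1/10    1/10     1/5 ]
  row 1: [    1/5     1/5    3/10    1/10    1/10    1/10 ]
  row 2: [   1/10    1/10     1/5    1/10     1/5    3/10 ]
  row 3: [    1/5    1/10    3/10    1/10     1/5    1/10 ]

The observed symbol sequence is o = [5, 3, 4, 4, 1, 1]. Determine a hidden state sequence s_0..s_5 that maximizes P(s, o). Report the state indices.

t=0: δ = [8.000e-02, 2.000e-02, 9.000e-02, 1.000e-02]  (obs o_0=5)
t=1: δ = [2.400e-03, 1.800e-03, 4.500e-03, 1.800e-03]  ψ = [0, 2, 2, 2]  (obs o_1=3)
t=2: δ = [7.200e-05, 9.000e-05, 4.500e-04, 1.800e-04]  ψ = [0, 2, 2, 1]  (obs o_2=4)
t=3: δ = [4.500e-06, 9.000e-06, 4.500e-05, 1.800e-05]  ψ = [2, 2, 2, 2]  (obs o_3=4)
t=4: δ = [9.000e-07, 1.800e-06, 2.250e-06, 9.000e-07]  ψ = [2, 2, 2, 2]  (obs o_4=1)
t=5: δ = [1.080e-07, 9.000e-08, 1.125e-07, 9.000e-08]  ψ = [1, 2, 2, 1]  (obs o_5=1)
backtrack: best end state = 2; path = [2, 2, 2, 2, 2, 2]

path = [2, 2, 2, 2, 2, 2]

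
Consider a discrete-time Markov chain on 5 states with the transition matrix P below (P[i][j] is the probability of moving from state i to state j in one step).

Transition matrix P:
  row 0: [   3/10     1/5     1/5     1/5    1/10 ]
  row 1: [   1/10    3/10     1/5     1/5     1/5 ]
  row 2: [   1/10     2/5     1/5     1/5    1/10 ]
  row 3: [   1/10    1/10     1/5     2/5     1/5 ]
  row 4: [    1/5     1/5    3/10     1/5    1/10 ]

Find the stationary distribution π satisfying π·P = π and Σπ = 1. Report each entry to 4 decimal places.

π = [0.1437, 0.2422, 0.2149, 0.2500, 0.1492]

Balance equations π_j = Σ_i π_i·P[i][j]:
  π_0 = 3/10·π_0 + 1/10·π_1 + 1/10·π_2 + 1/10·π_3 + 1/5·π_4
  π_1 = 1/5·π_0 + 3/10·π_1 + 2/5·π_2 + 1/10·π_3 + 1/5·π_4
  π_2 = 1/5·π_0 + 1/5·π_1 + 1/5·π_2 + 1/5·π_3 + 3/10·π_4
  π_3 = 1/5·π_0 + 1/5·π_1 + 1/5·π_2 + 2/5·π_3 + 1/5·π_4
  normalize: π_0 + π_1 + π_2 + π_3 + π_4 = 1
Solving the linear system gives exactly π = [129/898, 435/1796, 193/898, 1/4, 67/449].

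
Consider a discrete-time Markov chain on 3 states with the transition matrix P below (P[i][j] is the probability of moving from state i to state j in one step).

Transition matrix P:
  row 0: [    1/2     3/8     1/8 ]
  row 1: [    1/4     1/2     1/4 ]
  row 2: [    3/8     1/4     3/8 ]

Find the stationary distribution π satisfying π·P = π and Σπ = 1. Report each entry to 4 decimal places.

Balance equations π_j = Σ_i π_i·P[i][j]:
  π_0 = 1/2·π_0 + 1/4·π_1 + 3/8·π_2
  π_1 = 3/8·π_0 + 1/2·π_1 + 1/4·π_2
  normalize: π_0 + π_1 + π_2 = 1
Solving the linear system gives exactly π = [16/43, 17/43, 10/43].

π = [0.3721, 0.3953, 0.2326]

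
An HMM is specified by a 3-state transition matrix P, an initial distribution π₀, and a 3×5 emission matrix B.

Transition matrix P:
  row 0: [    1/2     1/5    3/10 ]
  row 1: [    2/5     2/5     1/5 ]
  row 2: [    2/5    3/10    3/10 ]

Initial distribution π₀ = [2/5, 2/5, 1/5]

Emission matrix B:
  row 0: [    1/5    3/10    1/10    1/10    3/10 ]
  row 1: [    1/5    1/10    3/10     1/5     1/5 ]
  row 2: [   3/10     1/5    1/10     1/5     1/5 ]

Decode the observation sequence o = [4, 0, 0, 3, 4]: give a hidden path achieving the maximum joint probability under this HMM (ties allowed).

t=0: δ = [1.200e-01, 8.000e-02, 4.000e-02]  (obs o_0=4)
t=1: δ = [1.200e-02, 6.400e-03, 1.080e-02]  ψ = [0, 1, 0]  (obs o_1=0)
t=2: δ = [1.200e-03, 6.480e-04, 1.080e-03]  ψ = [0, 2, 0]  (obs o_2=0)
t=3: δ = [6.000e-05, 6.480e-05, 7.200e-05]  ψ = [0, 2, 0]  (obs o_3=3)
t=4: δ = [9.000e-06, 5.184e-06, 4.320e-06]  ψ = [0, 1, 2]  (obs o_4=4)
backtrack: best end state = 0; path = [0, 0, 0, 0, 0]

path = [0, 0, 0, 0, 0]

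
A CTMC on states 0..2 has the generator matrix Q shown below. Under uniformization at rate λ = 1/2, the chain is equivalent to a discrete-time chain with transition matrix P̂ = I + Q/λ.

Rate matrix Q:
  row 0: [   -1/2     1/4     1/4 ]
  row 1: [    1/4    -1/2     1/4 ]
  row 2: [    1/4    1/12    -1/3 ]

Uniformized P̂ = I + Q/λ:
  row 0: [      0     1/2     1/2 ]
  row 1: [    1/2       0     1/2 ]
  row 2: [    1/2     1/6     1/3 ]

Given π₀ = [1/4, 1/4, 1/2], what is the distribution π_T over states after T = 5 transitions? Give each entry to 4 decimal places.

π = [0.3359, 0.2355, 0.4286]

t=0: π = [0.2500, 0.2500, 0.5000]
t=1: π = [0.3750, 0.2083, 0.4167]
t=2: π = [0.3125, 0.2569, 0.4306]
t=3: π = [0.3438, 0.2280, 0.4282]
t=4: π = [0.3281, 0.2432, 0.4286]
t=5: π = [0.3359, 0.2355, 0.4286]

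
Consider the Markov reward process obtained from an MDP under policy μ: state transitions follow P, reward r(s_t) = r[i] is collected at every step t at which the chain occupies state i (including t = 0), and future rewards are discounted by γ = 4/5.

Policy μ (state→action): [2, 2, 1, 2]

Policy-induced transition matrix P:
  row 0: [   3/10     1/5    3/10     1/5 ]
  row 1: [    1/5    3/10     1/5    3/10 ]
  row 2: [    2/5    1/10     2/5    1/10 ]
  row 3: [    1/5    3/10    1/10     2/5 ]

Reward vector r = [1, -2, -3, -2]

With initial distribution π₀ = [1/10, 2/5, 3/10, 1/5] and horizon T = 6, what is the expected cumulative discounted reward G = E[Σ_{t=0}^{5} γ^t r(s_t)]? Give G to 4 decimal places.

t=0: π = [0.1000, 0.4000, 0.3000, 0.2000], E[r] = -2.0000, γ^t·E[r] = -2.000000, running G = -2.000000
t=1: π = [0.2700, 0.2300, 0.2500, 0.2500], E[r] = -1.4400, γ^t·E[r] = -1.152000, running G = -3.152000
t=2: π = [0.2770, 0.2230, 0.2520, 0.2480], E[r] = -1.4210, γ^t·E[r] = -0.909440, running G = -4.061440
t=3: π = [0.2781, 0.2219, 0.2533, 0.2467], E[r] = -1.4190, γ^t·E[r] = -0.726528, running G = -4.787968
t=4: π = [0.2785, 0.2215, 0.2538, 0.2462], E[r] = -1.4184, γ^t·E[r] = -0.580973, running G = -5.368941
t=5: π = [0.2786, 0.2214, 0.2540, 0.2460], E[r] = -1.4182, γ^t·E[r] = -0.464705, running G = -5.833645

G = -5.8336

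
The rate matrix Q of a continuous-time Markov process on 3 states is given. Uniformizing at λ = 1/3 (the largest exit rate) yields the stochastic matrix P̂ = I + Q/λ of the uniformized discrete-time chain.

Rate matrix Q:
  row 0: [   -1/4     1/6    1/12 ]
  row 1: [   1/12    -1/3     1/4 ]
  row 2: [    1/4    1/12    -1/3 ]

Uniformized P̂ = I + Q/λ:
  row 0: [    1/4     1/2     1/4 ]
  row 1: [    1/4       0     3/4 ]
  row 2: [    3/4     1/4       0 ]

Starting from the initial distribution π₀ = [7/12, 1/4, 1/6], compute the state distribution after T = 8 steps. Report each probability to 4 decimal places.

t=0: π = [0.5833, 0.2500, 0.1667]
t=1: π = [0.3333, 0.3333, 0.3333]
t=2: π = [0.4167, 0.2500, 0.3333]
t=3: π = [0.4167, 0.2917, 0.2917]
t=4: π = [0.3958, 0.2813, 0.3229]
t=5: π = [0.4115, 0.2786, 0.3099]
t=6: π = [0.4049, 0.2832, 0.3118]
t=7: π = [0.4059, 0.2804, 0.3136]
t=8: π = [0.4068, 0.2814, 0.3118]

π = [0.4068, 0.2814, 0.3118]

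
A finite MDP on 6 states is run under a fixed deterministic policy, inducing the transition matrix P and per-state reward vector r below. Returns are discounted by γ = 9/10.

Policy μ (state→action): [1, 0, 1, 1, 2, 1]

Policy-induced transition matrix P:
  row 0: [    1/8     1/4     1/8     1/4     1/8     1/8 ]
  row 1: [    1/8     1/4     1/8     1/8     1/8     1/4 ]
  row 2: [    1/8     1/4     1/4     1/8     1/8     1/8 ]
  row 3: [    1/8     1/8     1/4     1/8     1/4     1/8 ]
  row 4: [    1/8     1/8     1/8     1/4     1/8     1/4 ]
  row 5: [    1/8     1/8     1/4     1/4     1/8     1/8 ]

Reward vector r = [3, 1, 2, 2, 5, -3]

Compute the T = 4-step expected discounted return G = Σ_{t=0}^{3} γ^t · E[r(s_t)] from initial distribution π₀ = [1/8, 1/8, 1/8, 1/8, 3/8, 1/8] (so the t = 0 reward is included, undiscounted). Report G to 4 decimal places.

t=0: π = [0.1250, 0.1250, 0.1250, 0.1250, 0.3750, 0.1250], E[r] = 2.5000, γ^t·E[r] = 2.500000, running G = 2.500000
t=1: π = [0.1250, 0.1719, 0.1719, 0.2031, 0.1406, 0.1875], E[r] = 1.4375, γ^t·E[r] = 1.293750, running G = 3.793750
t=2: π = [0.1250, 0.1836, 0.1953, 0.1816, 0.1504, 0.1641], E[r] = 1.5723, γ^t·E[r] = 1.273535, running G = 5.067285
t=3: π = [0.1250, 0.1880, 0.1926, 0.1799, 0.1477, 0.1667], E[r] = 1.5464, γ^t·E[r] = 1.127316, running G = 6.194601

G = 6.1946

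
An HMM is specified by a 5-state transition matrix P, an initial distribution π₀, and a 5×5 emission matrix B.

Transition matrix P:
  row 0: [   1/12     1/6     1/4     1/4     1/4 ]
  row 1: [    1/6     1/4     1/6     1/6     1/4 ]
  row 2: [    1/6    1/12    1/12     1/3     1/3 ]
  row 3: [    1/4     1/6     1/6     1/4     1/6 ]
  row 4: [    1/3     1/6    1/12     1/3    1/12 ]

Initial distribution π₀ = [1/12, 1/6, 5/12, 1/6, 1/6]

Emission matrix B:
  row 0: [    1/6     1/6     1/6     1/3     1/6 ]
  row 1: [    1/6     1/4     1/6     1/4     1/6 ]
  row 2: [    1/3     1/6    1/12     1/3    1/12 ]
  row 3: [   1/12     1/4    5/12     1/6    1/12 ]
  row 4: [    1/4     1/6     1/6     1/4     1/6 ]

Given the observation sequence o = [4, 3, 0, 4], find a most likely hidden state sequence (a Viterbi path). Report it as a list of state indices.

path = [4, 0, 2, 4]

t=0: δ = [1.389e-02, 2.778e-02, 3.472e-02, 1.389e-02, 2.778e-02]  (obs o_0=4)
t=1: δ = [3.086e-03, 1.736e-03, 1.543e-03, 1.929e-03, 2.894e-03]  ψ = [4, 1, 1, 2, 2]  (obs o_1=3)
t=2: δ = [1.608e-04, 8.573e-05, 2.572e-04, 8.038e-05, 1.929e-04]  ψ = [4, 0, 0, 4, 0]  (obs o_2=0)
t=3: δ = [1.072e-05, 5.358e-06, 3.349e-06, 7.144e-06, 1.429e-05]  ψ = [4, 4, 0, 2, 2]  (obs o_3=4)
backtrack: best end state = 4; path = [4, 0, 2, 4]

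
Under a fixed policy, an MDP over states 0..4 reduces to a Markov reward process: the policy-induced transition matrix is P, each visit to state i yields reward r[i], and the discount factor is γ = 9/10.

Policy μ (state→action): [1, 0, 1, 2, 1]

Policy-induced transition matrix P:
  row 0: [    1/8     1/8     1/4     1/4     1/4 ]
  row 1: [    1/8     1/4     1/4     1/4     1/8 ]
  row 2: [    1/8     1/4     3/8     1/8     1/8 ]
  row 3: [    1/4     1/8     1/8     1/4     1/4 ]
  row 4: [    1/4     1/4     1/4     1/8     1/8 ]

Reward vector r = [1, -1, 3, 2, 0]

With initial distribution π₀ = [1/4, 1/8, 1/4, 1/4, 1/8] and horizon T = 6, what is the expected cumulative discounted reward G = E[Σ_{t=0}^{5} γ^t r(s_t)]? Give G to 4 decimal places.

t=0: π = [0.2500, 0.1250, 0.2500, 0.2500, 0.1250], E[r] = 1.3750, γ^t·E[r] = 1.375000, running G = 1.375000
t=1: π = [0.1719, 0.1875, 0.2500, 0.2031, 0.1875], E[r] = 1.1406, γ^t·E[r] = 1.026563, running G = 2.401563
t=2: π = [0.1738, 0.2031, 0.2559, 0.1953, 0.1719], E[r] = 1.1289, γ^t·E[r] = 0.914414, running G = 3.315977
t=3: π = [0.1709, 0.2039, 0.2576, 0.1965, 0.1711], E[r] = 1.1328, γ^t·E[r] = 0.825820, running G = 4.141797
t=4: π = [0.1710, 0.2041, 0.2576, 0.1964, 0.1709], E[r] = 1.1326, γ^t·E[r] = 0.743098, running G = 4.884895
t=5: π = [0.1709, 0.2041, 0.2577, 0.1964, 0.1709], E[r] = 1.1327, γ^t·E[r] = 0.668822, running G = 5.553717

G = 5.5537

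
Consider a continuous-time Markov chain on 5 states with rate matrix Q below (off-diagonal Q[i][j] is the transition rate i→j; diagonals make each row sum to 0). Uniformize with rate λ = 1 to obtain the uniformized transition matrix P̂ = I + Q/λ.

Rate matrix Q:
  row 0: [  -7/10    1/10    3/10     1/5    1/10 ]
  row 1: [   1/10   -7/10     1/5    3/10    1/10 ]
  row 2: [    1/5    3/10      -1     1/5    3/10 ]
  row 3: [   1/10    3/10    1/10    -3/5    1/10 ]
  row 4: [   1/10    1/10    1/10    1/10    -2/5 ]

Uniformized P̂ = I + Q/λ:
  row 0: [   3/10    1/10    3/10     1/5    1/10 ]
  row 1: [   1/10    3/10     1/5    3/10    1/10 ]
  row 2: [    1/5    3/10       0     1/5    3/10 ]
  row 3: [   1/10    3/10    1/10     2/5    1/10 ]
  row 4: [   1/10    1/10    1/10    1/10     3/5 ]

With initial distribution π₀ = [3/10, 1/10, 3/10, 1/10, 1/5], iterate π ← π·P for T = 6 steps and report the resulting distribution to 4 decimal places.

π = [0.1421, 0.2204, 0.1368, 0.2455, 0.2551]

t=0: π = [0.3000, 0.1000, 0.3000, 0.1000, 0.2000]
t=1: π = [0.1900, 0.2000, 0.1400, 0.2100, 0.2600]
t=2: π = [0.1520, 0.2100, 0.1440, 0.2360, 0.2580]
t=3: π = [0.1448, 0.2180, 0.1370, 0.2424, 0.2578]
t=4: π = [0.1427, 0.2195, 0.1371, 0.2445, 0.2563]
t=5: π = [0.1422, 0.2202, 0.1368, 0.2452, 0.2556]
t=6: π = [0.1421, 0.2204, 0.1368, 0.2455, 0.2551]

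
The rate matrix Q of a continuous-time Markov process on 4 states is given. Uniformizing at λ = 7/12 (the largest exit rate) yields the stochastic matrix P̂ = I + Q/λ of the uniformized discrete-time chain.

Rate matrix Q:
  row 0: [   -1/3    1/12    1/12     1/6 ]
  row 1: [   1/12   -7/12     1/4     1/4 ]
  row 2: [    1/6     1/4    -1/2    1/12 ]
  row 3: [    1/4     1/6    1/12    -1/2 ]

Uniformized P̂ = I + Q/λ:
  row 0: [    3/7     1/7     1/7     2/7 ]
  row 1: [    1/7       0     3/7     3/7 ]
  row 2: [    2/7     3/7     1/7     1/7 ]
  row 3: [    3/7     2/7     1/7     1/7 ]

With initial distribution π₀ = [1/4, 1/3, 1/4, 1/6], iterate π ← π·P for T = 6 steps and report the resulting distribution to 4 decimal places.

t=0: π = [0.2500, 0.3333, 0.2500, 0.1667]
t=1: π = [0.2976, 0.1905, 0.2381, 0.2738]
t=2: π = [0.3401, 0.2228, 0.1973, 0.2398]
t=3: π = [0.3367, 0.2017, 0.2065, 0.2551]
t=4: π = [0.3415, 0.2095, 0.2005, 0.2486]
t=5: π = [0.3401, 0.2057, 0.2027, 0.2515]
t=6: π = [0.3408, 0.2073, 0.2016, 0.2502]

π = [0.3408, 0.2073, 0.2016, 0.2502]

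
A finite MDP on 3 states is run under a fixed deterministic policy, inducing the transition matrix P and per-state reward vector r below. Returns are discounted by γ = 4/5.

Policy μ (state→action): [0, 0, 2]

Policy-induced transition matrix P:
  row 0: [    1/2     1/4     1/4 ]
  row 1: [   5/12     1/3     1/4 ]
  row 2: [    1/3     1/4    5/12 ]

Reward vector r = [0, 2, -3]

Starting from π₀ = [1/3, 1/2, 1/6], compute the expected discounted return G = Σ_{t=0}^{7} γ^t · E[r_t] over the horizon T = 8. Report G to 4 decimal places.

G = -0.5268

t=0: π = [0.3333, 0.5000, 0.1667], E[r] = 0.5000, γ^t·E[r] = 0.500000, running G = 0.500000
t=1: π = [0.4306, 0.2917, 0.2778], E[r] = -0.2500, γ^t·E[r] = -0.200000, running G = 0.300000
t=2: π = [0.4294, 0.2743, 0.2963], E[r] = -0.3403, γ^t·E[r] = -0.217778, running G = 0.082222
t=3: π = [0.4278, 0.2729, 0.2994], E[r] = -0.3524, γ^t·E[r] = -0.180444, running G = -0.098222
t=4: π = [0.4274, 0.2727, 0.2999], E[r] = -0.3542, γ^t·E[r] = -0.145086, running G = -0.243309
t=5: π = [0.4273, 0.2727, 0.3000], E[r] = -0.3545, γ^t·E[r] = -0.116160, running G = -0.359469
t=6: π = [0.4273, 0.2727, 0.3000], E[r] = -0.3545, γ^t·E[r] = -0.092940, running G = -0.452408
t=7: π = [0.4273, 0.2727, 0.3000], E[r] = -0.3545, γ^t·E[r] = -0.074353, running G = -0.526762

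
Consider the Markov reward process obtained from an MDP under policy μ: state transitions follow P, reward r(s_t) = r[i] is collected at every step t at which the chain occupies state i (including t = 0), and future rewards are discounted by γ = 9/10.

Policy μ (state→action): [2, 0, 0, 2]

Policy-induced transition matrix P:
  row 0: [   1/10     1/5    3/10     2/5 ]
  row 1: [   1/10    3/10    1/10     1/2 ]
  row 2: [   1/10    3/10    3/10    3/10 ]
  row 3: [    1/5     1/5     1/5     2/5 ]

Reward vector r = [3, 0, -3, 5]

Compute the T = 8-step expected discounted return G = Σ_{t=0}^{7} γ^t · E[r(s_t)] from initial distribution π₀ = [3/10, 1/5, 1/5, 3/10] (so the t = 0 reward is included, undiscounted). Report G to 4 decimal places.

G = 10.1734

t=0: π = [0.3000, 0.2000, 0.2000, 0.3000], E[r] = 1.8000, γ^t·E[r] = 1.800000, running G = 1.800000
t=1: π = [0.1300, 0.2400, 0.2300, 0.4000], E[r] = 1.7000, γ^t·E[r] = 1.530000, running G = 3.330000
t=2: π = [0.1400, 0.2470, 0.2120, 0.4010], E[r] = 1.7890, γ^t·E[r] = 1.449090, running G = 4.779090
t=3: π = [0.1401, 0.2459, 0.2105, 0.4035], E[r] = 1.8063, γ^t·E[r] = 1.316793, running G = 6.095883
t=4: π = [0.1404, 0.2456, 0.2105, 0.4035], E[r] = 1.8073, γ^t·E[r] = 1.185796, running G = 7.281678
t=5: π = [0.1404, 0.2456, 0.2105, 0.4035], E[r] = 1.8071, γ^t·E[r] = 1.067070, running G = 8.348749
t=6: π = [0.1404, 0.2456, 0.2105, 0.4035], E[r] = 1.8070, γ^t·E[r] = 0.960326, running G = 9.309075
t=7: π = [0.1404, 0.2456, 0.2105, 0.4035], E[r] = 1.8070, γ^t·E[r] = 0.864290, running G = 10.173366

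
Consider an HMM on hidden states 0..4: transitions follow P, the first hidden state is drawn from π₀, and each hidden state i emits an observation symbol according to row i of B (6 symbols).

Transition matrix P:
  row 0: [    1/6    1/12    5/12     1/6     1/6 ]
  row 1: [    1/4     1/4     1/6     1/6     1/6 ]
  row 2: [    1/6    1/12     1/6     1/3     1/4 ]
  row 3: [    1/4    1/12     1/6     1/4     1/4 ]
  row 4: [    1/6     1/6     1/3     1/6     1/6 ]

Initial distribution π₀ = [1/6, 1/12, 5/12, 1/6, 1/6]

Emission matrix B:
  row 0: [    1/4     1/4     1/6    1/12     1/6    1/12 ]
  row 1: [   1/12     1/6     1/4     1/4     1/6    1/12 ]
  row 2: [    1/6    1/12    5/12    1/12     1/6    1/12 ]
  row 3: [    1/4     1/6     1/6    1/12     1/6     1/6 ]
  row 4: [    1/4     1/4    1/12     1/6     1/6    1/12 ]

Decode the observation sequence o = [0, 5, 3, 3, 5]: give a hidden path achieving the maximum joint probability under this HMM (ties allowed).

path = [2, 3, 4, 2, 3]

t=0: δ = [4.167e-02, 6.944e-03, 6.944e-02, 4.167e-02, 4.167e-02]  (obs o_0=0)
t=1: δ = [9.645e-04, 5.787e-04, 1.447e-03, 3.858e-03, 1.447e-03]  ψ = [2, 4, 0, 2, 2]  (obs o_1=5)
t=2: δ = [8.038e-05, 8.038e-05, 5.358e-05, 8.038e-05, 1.608e-04]  ψ = [3, 3, 3, 3, 3]  (obs o_2=3)
t=3: δ = [2.233e-06, 6.698e-06, 4.465e-06, 2.233e-06, 4.465e-06]  ψ = [4, 4, 4, 4, 4]  (obs o_3=3)
t=4: δ = [1.395e-07, 1.395e-07, 1.240e-07, 2.481e-07, 9.303e-08]  ψ = [1, 1, 4, 2, 1]  (obs o_4=5)
backtrack: best end state = 3; path = [2, 3, 4, 2, 3]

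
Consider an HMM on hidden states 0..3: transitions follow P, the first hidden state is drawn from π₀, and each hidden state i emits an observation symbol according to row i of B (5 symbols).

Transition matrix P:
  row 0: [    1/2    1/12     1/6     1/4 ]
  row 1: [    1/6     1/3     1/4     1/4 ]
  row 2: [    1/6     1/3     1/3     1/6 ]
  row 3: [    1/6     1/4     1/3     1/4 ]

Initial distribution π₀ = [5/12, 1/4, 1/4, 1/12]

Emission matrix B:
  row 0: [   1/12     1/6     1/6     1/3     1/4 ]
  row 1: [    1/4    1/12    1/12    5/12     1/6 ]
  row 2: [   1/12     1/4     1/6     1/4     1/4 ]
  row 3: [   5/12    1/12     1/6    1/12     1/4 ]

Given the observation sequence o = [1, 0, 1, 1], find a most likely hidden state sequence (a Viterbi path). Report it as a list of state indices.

path = [0, 3, 2, 2]

t=0: δ = [6.944e-02, 2.083e-02, 6.250e-02, 6.944e-03]  (obs o_0=1)
t=1: δ = [2.894e-03, 5.208e-03, 1.736e-03, 7.234e-03]  ψ = [0, 2, 2, 0]  (obs o_1=0)
t=2: δ = [2.411e-04, 1.507e-04, 6.028e-04, 1.507e-04]  ψ = [0, 3, 3, 3]  (obs o_2=1)
t=3: δ = [2.009e-05, 1.674e-05, 5.023e-05, 8.372e-06]  ψ = [0, 2, 2, 2]  (obs o_3=1)
backtrack: best end state = 2; path = [0, 3, 2, 2]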